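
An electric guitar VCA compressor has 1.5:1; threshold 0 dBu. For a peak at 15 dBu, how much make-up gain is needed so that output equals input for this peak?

Without make-up, output = threshold + overshoot/1.5 = 0 + 10 = 10 dBu.
Gap to target: 5 dB.

5 dB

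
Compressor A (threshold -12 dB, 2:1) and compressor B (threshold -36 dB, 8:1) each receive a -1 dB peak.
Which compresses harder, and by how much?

B, by 25.125 dB

A: 11 dB over, compressed to 5.5 dB over, so 5.5 dB of GR.
B: 35 dB over, compressed to 4.375 dB over, so 30.625 dB of GR.
Difference: 25.125 dB in favour of B.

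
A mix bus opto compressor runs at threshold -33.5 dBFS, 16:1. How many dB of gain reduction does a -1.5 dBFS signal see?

30 dB

The signal is 32 dB above threshold.
A 16:1 ratio leaves 2 dB of that excess.
So the signal is attenuated by 32 − 2 = 30 dB.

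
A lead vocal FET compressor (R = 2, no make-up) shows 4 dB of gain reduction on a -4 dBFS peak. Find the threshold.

Input is 8 dB above T (since output overshoot × R = input overshoot: (-8 − T)·2 = -4 − T gives T = -12 dBFS).
Check: -12 + (-4 − (-12))/2 = -12 + 4 = -8 dBFS. ✓

-12 dBFS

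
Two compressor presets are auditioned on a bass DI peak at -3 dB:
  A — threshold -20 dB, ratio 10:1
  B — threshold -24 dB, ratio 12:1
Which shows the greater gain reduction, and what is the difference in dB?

A: overshoot 17 dB → output overshoot 1.7 dB → GR 15.3 dB.
B: overshoot 21 dB → output overshoot 1.75 dB → GR 19.25 dB.
Difference: 3.95 dB in favour of B.

B, by 3.95 dB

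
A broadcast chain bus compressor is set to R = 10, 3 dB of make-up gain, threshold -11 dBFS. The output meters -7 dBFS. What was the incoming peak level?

Stripping the +3 dB make-up gives -10 dBFS at the gain stage.
That's 1 dB above the -11 dBFS threshold.
Before 10:1 compression the overshoot was 1 × 10 = 10 dB, so input = -11 + 10 = -1 dBFS.

-1 dBFS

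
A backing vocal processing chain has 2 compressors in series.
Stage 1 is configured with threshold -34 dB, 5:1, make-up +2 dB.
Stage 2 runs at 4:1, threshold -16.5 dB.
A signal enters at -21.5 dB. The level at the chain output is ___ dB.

Stage 1: -21.5 dB is 12.5 dB over -34 dB; at 5:1 that becomes 2.5 dB over, giving -31.5 dB; +2 dB make-up → -29.5 dB.
Stage 2: below threshold (-29.5 ≤ -16.5); passes unchanged; output -29.5 dB.

-29.5 dB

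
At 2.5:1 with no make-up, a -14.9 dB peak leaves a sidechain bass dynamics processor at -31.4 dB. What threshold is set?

-42.4 dB

Let T be the threshold. Output overshoot = (input overshoot)/R, so -31.4 − T = (-14.9 − T)/2.5.
2.5·(-31.4 − T) = -14.9 − T → 1.5·T = -78.5 − (-14.9) = -63.6.
T = -63.6/1.5 = -42.4 dB.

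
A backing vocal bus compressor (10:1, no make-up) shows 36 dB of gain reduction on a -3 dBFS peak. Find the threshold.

Gain reduction = -3 − (-39) = 36 dB; output overshoot = GR / (R − 1) = 36 / 9 = 4 dB.
Threshold = output − output overshoot = -39 − 4 = -43 dBFS.

-43 dBFS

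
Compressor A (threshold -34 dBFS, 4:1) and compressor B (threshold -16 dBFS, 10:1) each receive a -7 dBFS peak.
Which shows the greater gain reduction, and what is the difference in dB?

A, by 12.15 dB

A: overshoot 27 dB → output overshoot 6.75 dB → GR 20.25 dB.
B: overshoot 9 dB → output overshoot 0.9 dB → GR 8.1 dB.
A reduces 12.15 dB more.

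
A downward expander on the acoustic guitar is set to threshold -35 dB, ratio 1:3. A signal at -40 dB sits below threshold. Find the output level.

-50 dB

Below threshold, a 1:3 expander applies gain = (3−1)×(T − x) of attenuation.
(3−1) × 5 = 10 dB, so output = -40 − 10 = -50 dB.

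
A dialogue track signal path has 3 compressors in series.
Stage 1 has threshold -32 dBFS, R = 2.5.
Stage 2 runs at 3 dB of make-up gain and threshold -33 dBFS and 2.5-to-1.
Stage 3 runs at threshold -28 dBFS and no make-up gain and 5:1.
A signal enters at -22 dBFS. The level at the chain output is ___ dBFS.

-28 dBFS

Stage 1: overshoot 10 dB → 10/2.5 = 4 dB → -28 dBFS.
Stage 2: overshoot 5 dB → 5/2.5 = 2 dB → -31 dBFS; +3 dB make-up → -28 dBFS.
Stage 3: below threshold (-28 ≤ -28); passes unchanged; output -28 dBFS.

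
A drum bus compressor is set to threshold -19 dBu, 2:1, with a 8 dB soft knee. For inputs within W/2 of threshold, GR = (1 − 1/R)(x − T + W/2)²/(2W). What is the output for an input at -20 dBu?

-20.28125 dBu

x − T + W/2 = -20 − (-19) + 4 = 3.
GR = (1 − 1/2) × 3² / 16 = 0.5 × 9 / 16 = 0.28125 dB.
Output = -20 − 0.28125 = -20.28125 dBu.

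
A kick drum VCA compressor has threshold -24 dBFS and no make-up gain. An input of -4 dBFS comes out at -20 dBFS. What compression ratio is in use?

5:1

Input overshoot = -4 − (-24) = 20 dB; output overshoot = -20 − (-24) = 4 dB.
Ratio = 20 / 4 = 5.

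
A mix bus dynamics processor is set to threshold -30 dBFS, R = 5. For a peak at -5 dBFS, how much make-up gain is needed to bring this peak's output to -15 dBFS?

Overshoot 25 dB → 25/5 = 5 dB after compression, so the compressed level is -30 + 5 = -25 dBFS.
Make-up = target − compressed = -15 − (-25) = 10 dB.

10 dB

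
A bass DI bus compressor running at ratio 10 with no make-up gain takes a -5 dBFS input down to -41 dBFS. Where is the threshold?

-45 dBFS

Let T be the threshold. Output overshoot = (input overshoot)/R, so -41 − T = (-5 − T)/10.
10·(-41 − T) = -5 − T → 9·T = -410 − (-5) = -405.
T = -405/9 = -45 dBFS.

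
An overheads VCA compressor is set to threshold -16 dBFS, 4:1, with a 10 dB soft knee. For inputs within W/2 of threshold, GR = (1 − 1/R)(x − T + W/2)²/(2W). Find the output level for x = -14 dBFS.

x − T + W/2 = -14 − (-16) + 5 = 7.
GR = (1 − 1/4) × 7² / 20 = 0.75 × 49 / 20 = 1.8375 dB.
Output = -14 − 1.8375 = -15.8375 dBFS.

-15.8375 dBFS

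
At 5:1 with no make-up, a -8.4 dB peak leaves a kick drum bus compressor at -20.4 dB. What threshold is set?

Input is 15 dB above T (since output overshoot × R = input overshoot: (-20.4 − T)·5 = -8.4 − T gives T = -23.4 dB).
Check: -23.4 + (-8.4 − (-23.4))/5 = -23.4 + 3 = -20.4 dB. ✓

-23.4 dB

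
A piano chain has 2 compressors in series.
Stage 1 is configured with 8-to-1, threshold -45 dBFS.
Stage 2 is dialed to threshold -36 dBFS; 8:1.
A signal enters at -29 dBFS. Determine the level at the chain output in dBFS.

-43 dBFS

Stage 1: -29 dBFS is 16 dB over -45 dBFS; at 8:1 that becomes 2 dB over, giving -43 dBFS.
Stage 2: -43 dBFS is at or below the -36 dBFS threshold — no compression; output -43 dBFS.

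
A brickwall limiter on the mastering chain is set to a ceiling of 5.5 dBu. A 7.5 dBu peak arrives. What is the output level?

The limiter clamps the peak to its 5.5 dBu ceiling.

5.5 dBu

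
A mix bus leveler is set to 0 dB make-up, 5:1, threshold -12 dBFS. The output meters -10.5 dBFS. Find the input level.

-4.5 dBFS

The compressed level sits -10.5 − (-12) = 1.5 dB over threshold.
Before 5:1 compression the overshoot was 1.5 × 5 = 7.5 dB, so input = -12 + 7.5 = -4.5 dBFS.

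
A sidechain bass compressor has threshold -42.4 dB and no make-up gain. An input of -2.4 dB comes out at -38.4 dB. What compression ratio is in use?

Input overshoot = -2.4 − (-42.4) = 40 dB; output overshoot = -38.4 − (-42.4) = 4 dB.
Ratio = 40 / 4 = 10.

10:1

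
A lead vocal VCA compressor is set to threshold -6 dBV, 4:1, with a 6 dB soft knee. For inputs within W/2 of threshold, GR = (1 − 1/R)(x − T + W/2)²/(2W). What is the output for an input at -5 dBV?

x − T + W/2 = -5 − (-6) + 3 = 4.
GR = (1 − 1/4) × 4² / 12 = 0.75 × 16 / 12 = 1 dB.
Output = -5 − 1 = -6 dBV.

-6 dBV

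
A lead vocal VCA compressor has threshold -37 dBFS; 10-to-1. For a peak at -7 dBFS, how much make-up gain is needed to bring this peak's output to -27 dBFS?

The peak compresses to -37 + 30/10 = -34 dBFS.
To reach -27 dBFS requires -27 − (-34) = 7 dB of make-up.

7 dB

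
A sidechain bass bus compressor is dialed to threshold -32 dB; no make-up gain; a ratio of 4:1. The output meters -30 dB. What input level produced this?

Post-compression overshoot = -30 − (-32) = 2 dB.
Input overshoot = R × output overshoot = 8 dB → input = -32 + 8 = -24 dB.

-24 dB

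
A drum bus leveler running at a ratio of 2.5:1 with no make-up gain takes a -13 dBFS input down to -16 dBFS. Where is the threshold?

-18 dBFS

Input is 5 dB above T (since output overshoot × R = input overshoot: (-16 − T)·2.5 = -13 − T gives T = -18 dBFS).
Check: -18 + (-13 − (-18))/2.5 = -18 + 2 = -16 dBFS. ✓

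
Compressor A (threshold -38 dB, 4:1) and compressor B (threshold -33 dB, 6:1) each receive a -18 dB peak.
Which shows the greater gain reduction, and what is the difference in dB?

A: overshoot 20 dB → output overshoot 5 dB → GR 15 dB.
B: overshoot 15 dB → output overshoot 2.5 dB → GR 12.5 dB.
Difference: 2.5 dB in favour of A.

A, by 2.5 dB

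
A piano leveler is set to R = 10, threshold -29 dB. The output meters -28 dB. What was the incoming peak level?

-19 dB

The compressed level sits -28 − (-29) = 1 dB over threshold.
Undo the ratio: input overshoot = 1 × 10 = 10 dB, giving input = -19 dB.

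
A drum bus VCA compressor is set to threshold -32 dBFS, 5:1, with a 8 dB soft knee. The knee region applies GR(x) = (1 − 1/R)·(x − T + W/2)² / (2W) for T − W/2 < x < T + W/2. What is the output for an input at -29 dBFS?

-31.45 dBFS

x − T + W/2 = -29 − (-32) + 4 = 7.
GR = (1 − 1/5) × 7² / 16 = 0.8 × 49 / 16 = 2.45 dB.
Output = -29 − 2.45 = -31.45 dBFS.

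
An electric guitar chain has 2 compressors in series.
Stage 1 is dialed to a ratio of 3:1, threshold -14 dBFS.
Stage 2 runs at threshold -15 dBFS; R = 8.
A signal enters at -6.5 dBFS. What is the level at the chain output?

-14.5625 dBFS

Stage 1: overshoot 7.5 dB → 7.5/3 = 2.5 dB → -11.5 dBFS.
Stage 2: -11.5 dBFS is 3.5 dB over -15 dBFS; at 8:1 that becomes 0.4375 dB over, giving -14.5625 dBFS.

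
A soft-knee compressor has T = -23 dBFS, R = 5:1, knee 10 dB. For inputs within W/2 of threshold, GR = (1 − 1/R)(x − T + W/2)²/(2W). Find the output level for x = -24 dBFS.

-24.64 dBFS

x − T + W/2 = -24 − (-23) + 5 = 4.
GR = (1 − 1/5) × 4² / 20 = 0.8 × 16 / 20 = 0.64 dB.
Output = -24 − 0.64 = -24.64 dBFS.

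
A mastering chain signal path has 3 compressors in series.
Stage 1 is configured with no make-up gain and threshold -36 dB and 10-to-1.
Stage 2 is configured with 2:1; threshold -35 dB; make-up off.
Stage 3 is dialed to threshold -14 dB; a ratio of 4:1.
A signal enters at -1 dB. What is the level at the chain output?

Stage 1: 35 dB above -36 dB, reduced 10:1 to 3.5 dB above → -32.5 dB.
Stage 2: -32.5 dB is 2.5 dB over -35 dB; at 2:1 that becomes 1.25 dB over, giving -33.75 dB.
Stage 3: below threshold (-33.75 ≤ -14); passes unchanged; output -33.75 dB.

-33.75 dB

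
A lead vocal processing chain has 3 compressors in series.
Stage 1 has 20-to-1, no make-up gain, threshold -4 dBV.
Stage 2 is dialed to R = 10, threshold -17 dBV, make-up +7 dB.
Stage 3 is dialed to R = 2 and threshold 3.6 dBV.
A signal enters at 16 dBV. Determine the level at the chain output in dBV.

-8.6 dBV

Stage 1: 20 dB above -4 dBV, reduced 20:1 to 1 dB above → -3 dBV.
Stage 2: overshoot 14 dB → 14/10 = 1.4 dB → -15.6 dBV; +7 dB make-up → -8.6 dBV.
Stage 3: -8.6 dBV is at or below the 3.6 dBV threshold — no compression; output -8.6 dBV.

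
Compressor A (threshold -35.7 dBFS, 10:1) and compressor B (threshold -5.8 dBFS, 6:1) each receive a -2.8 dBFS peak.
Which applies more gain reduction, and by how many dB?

A, by 27.11 dB

A: 32.9 dB over, compressed to 3.29 dB over, so 29.61 dB of GR.
B: 3 dB over, compressed to 0.5 dB over, so 2.5 dB of GR.
Difference: 27.11 dB in favour of A.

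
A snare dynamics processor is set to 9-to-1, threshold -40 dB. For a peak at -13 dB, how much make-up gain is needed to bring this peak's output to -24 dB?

Without make-up, output = threshold + overshoot/9 = -40 + 3 = -37 dB.
Gap to target: 13 dB.

13 dB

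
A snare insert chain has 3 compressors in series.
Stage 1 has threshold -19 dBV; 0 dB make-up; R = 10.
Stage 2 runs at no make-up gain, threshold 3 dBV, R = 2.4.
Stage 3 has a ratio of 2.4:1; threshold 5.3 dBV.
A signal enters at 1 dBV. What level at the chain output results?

-17 dBV

Stage 1: overshoot 20 dB → 20/10 = 2 dB → -17 dBV.
Stage 2: -17 dBV ≤ 3 dBV, so stage 2 doesn't engage; output -17 dBV.
Stage 3: -17 dBV is at or below the 5.3 dBV threshold — no compression; output -17 dBV.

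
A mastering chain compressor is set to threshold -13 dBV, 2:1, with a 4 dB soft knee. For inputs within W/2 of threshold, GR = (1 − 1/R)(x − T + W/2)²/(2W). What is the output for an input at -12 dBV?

-12.5625 dBV

x − T + W/2 = -12 − (-13) + 2 = 3.
GR = (1 − 1/2) × 3² / 8 = 0.5 × 9 / 8 = 0.5625 dB.
Output = -12 − 0.5625 = -12.5625 dBV.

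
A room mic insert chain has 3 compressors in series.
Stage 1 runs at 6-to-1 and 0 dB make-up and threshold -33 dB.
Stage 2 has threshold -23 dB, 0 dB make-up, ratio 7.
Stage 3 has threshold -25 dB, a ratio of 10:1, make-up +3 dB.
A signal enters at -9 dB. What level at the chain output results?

Stage 1: -9 dB is 24 dB over -33 dB; at 6:1 that becomes 4 dB over, giving -29 dB.
Stage 2: -29 dB ≤ -23 dB, so stage 2 doesn't engage; output -29 dB.
Stage 3: -29 dB is at or below the -25 dB threshold — no compression; make-up brings it to -26 dB.

-26 dB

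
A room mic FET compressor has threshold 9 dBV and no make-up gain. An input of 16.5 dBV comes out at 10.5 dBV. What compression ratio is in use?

5:1

Input overshoot = 16.5 − 9 = 7.5 dB; output overshoot = 10.5 − 9 = 1.5 dB.
Ratio = 7.5 / 1.5 = 5.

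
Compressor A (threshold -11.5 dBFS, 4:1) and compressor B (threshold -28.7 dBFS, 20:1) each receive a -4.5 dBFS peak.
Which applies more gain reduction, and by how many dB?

A: overshoot 7 dB → output overshoot 1.75 dB → GR 5.25 dB.
B: overshoot 24.2 dB → output overshoot 1.21 dB → GR 22.99 dB.
B applies 17.74 dB more gain reduction.

B, by 17.74 dB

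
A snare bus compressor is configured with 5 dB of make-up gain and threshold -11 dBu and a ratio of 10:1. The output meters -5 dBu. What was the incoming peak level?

Remove make-up: -5 − 5 = -10 dBu.
The compressed level sits -10 − (-11) = 1 dB over threshold.
Input overshoot = R × output overshoot = 10 dB → input = -11 + 10 = -1 dBu.

-1 dBu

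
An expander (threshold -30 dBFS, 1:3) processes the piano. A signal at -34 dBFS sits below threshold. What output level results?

-42 dBFS

The input is 4 dB below the -30 dBFS threshold.
A 1:3 expander multiplies undershoot by 3: 4 × 3 = 12 dB below threshold.
Output = -30 − 12 = -42 dBFS.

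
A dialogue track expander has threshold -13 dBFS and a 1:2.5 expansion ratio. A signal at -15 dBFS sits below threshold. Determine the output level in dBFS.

The input is 2 dB below the -13 dBFS threshold.
A 1:2.5 expander multiplies undershoot by 2.5: 2 × 2.5 = 5 dB below threshold.
Output = -13 − 5 = -18 dBFS.

-18 dBFS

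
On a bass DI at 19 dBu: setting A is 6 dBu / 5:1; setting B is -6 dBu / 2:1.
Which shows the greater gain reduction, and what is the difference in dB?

B, by 2.1 dB

A: 13 dB over, compressed to 2.6 dB over, so 10.4 dB of GR.
B: 25 dB over, compressed to 12.5 dB over, so 12.5 dB of GR.
B reduces 2.1 dB more.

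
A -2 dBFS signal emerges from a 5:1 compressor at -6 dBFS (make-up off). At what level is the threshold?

-7 dBFS

Input is 5 dB above T (since output overshoot × R = input overshoot: (-6 − T)·5 = -2 − T gives T = -7 dBFS).
Check: -7 + (-2 − (-7))/5 = -7 + 1 = -6 dBFS. ✓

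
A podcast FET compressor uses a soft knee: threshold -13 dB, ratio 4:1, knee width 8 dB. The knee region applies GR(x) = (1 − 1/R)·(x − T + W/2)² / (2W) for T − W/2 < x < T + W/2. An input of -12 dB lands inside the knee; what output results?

-13.171875 dB

x − T + W/2 = -12 − (-13) + 4 = 5.
GR = (1 − 1/4) × 5² / 16 = 0.75 × 25 / 16 = 1.171875 dB.
Output = -12 − 1.171875 = -13.171875 dB.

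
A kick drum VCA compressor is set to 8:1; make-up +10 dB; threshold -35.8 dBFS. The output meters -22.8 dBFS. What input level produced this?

Stripping the +10 dB make-up gives -32.8 dBFS at the gain stage.
Post-compression overshoot = -32.8 − (-35.8) = 3 dB.
Undo the ratio: input overshoot = 3 × 8 = 24 dB, giving input = -11.8 dBFS.

-11.8 dBFS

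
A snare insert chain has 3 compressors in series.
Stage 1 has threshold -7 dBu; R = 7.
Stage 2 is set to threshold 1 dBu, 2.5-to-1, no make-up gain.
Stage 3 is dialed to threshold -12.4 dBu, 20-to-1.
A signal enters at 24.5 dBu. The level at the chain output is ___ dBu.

-11.905 dBu

Stage 1: 24.5 dBu is 31.5 dB over -7 dBu; at 7:1 that becomes 4.5 dB over, giving -2.5 dBu.
Stage 2: below threshold (-2.5 ≤ 1); passes unchanged; output -2.5 dBu.
Stage 3: overshoot 9.9 dB → 9.9/20 = 0.495 dB → -11.905 dBu.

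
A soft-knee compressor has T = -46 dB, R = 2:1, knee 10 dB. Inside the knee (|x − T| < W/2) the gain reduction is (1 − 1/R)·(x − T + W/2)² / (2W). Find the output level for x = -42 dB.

x − T + W/2 = -42 − (-46) + 5 = 9.
GR = (1 − 1/2) × 9² / 20 = 0.5 × 81 / 20 = 2.025 dB.
Output = -42 − 2.025 = -44.025 dB.

-44.025 dB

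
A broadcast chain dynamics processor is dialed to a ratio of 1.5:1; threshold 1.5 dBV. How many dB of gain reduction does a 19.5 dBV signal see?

6 dB

The signal is 18 dB above threshold.
At 1.5:1, output sits 18/1.5 = 12 dB above threshold.
So the signal is attenuated by 18 − 12 = 6 dB.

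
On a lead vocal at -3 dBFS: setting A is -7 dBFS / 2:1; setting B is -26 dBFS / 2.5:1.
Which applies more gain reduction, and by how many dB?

A: overshoot 4 dB → output overshoot 2 dB → GR 2 dB.
B: overshoot 23 dB → output overshoot 9.2 dB → GR 13.8 dB.
Difference: 11.8 dB in favour of B.

B, by 11.8 dB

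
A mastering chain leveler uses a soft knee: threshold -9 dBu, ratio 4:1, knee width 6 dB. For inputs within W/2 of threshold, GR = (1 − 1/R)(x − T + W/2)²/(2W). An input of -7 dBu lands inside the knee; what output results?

x − T + W/2 = -7 − (-9) + 3 = 5.
GR = (1 − 1/4) × 5² / 12 = 0.75 × 25 / 12 = 1.5625 dB.
Output = -7 − 1.5625 = -8.5625 dBu.

-8.5625 dBu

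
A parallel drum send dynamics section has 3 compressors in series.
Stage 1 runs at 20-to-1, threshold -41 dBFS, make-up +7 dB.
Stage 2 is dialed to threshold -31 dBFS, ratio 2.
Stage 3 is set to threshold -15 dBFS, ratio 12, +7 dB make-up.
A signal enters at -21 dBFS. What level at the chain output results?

-26 dBFS

Stage 1: -21 dBFS is 20 dB over -41 dBFS; at 20:1 that becomes 1 dB over, giving -40 dBFS; +7 dB make-up → -33 dBFS.
Stage 2: -33 dBFS is at or below the -31 dBFS threshold — no compression; output -33 dBFS.
Stage 3: -33 dBFS is at or below the -15 dBFS threshold — no compression; make-up brings it to -26 dBFS.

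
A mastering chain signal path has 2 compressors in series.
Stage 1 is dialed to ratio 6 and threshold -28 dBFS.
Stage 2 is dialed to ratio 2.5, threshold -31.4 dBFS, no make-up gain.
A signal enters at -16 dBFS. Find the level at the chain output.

Stage 1: -16 dBFS is 12 dB over -28 dBFS; at 6:1 that becomes 2 dB over, giving -26 dBFS.
Stage 2: 5.4 dB above -31.4 dBFS, reduced 2.5:1 to 2.16 dB above → -29.24 dBFS.

-29.24 dBFS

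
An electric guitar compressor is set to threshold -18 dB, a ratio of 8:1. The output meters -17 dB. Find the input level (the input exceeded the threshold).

-10 dB

That's 1 dB above the -18 dB threshold.
Input overshoot = R × output overshoot = 8 dB → input = -18 + 8 = -10 dB.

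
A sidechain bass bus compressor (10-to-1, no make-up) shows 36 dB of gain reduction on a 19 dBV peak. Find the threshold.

-21 dBV

Let T be the threshold. Output overshoot = (input overshoot)/R, so -17 − T = (19 − T)/10.
10·(-17 − T) = 19 − T → 9·T = -170 − 19 = -189.
T = -189/9 = -21 dBV.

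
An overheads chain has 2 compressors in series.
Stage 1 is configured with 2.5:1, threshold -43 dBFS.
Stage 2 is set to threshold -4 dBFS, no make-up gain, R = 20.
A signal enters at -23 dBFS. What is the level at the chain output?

Stage 1: 20 dB above -43 dBFS, reduced 2.5:1 to 8 dB above → -35 dBFS.
Stage 2: below threshold (-35 ≤ -4); passes unchanged; output -35 dBFS.

-35 dBFS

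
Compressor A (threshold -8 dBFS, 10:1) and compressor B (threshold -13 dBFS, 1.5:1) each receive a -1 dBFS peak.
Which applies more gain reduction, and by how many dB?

A, by 2.3 dB

A: GR = 7 − 7/10 = 6.3 dB.
B: GR = 12 − 12/1.5 = 4 dB.
Difference: 2.3 dB in favour of A.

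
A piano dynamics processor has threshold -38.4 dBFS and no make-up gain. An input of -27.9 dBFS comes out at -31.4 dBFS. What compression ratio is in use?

Input overshoot = -27.9 − (-38.4) = 10.5 dB; output overshoot = -31.4 − (-38.4) = 7 dB.
Ratio = 10.5 / 7 = 1.5.

1.5:1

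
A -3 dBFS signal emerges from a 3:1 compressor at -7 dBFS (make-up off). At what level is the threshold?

-9 dBFS

Gain reduction = -3 − (-7) = 4 dB; output overshoot = GR / (R − 1) = 4 / 2 = 2 dB.
Threshold = output − output overshoot = -7 − 2 = -9 dBFS.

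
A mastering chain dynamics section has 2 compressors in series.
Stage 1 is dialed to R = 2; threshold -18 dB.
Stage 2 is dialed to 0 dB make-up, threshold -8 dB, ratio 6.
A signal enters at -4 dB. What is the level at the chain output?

-11 dB

Stage 1: -4 dB is 14 dB over -18 dB; at 2:1 that becomes 7 dB over, giving -11 dB.
Stage 2: -11 dB ≤ -8 dB, so stage 2 doesn't engage; output -11 dB.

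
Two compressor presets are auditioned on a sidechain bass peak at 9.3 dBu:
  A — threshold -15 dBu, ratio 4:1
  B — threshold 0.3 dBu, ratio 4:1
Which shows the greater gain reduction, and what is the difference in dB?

A: 24.3 dB over, compressed to 6.075 dB over, so 18.225 dB of GR.
B: 9 dB over, compressed to 2.25 dB over, so 6.75 dB of GR.
Difference: 11.475 dB in favour of A.

A, by 11.475 dB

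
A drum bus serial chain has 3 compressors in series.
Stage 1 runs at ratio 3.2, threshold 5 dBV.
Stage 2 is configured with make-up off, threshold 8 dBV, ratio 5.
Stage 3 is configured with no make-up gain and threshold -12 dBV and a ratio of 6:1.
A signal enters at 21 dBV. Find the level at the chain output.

-8.6 dBV

Stage 1: 21 dBV is 16 dB over 5 dBV; at 3.2:1 that becomes 5 dB over, giving 10 dBV.
Stage 2: overshoot 2 dB → 2/5 = 0.4 dB → 8.4 dBV.
Stage 3: overshoot 20.4 dB → 20.4/6 = 3.4 dB → -8.6 dBV.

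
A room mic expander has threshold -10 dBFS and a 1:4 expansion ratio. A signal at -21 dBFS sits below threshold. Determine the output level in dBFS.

Below threshold, a 1:4 expander applies gain = (4−1)×(T − x) of attenuation.
(4−1) × 11 = 33 dB, so output = -21 − 33 = -54 dBFS.

-54 dBFS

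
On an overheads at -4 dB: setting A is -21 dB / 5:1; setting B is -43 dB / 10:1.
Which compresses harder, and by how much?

A: overshoot 17 dB → output overshoot 3.4 dB → GR 13.6 dB.
B: overshoot 39 dB → output overshoot 3.9 dB → GR 35.1 dB.
Difference: 21.5 dB in favour of B.

B, by 21.5 dB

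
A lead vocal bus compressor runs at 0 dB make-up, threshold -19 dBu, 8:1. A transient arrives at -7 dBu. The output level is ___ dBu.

The input is 12 dB above the -19 dBu threshold.
At 8:1 the overshoot is divided by 8, leaving 1.5 dB above threshold.
So the level is -19 + 1.5 = -17.5 dBu.

-17.5 dBu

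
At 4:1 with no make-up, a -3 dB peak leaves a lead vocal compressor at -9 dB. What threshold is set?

-11 dB

Gain reduction = -3 − (-9) = 6 dB; output overshoot = GR / (R − 1) = 6 / 3 = 2 dB.
Threshold = output − output overshoot = -9 − 2 = -11 dB.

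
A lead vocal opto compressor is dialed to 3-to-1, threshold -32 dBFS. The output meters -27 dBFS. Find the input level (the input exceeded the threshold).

That's 5 dB above the -32 dBFS threshold.
Undo the ratio: input overshoot = 5 × 3 = 15 dB, giving input = -17 dBFS.

-17 dBFS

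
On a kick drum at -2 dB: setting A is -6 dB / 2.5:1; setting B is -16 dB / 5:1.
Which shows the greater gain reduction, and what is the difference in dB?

B, by 8.8 dB

A: GR = 4 − 4/2.5 = 2.4 dB.
B: GR = 14 − 14/5 = 11.2 dB.
Difference: 8.8 dB in favour of B.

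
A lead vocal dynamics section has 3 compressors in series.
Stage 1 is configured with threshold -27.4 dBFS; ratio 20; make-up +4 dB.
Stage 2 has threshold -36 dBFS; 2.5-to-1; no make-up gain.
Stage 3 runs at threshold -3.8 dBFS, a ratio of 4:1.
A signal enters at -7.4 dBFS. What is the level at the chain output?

Stage 1: -7.4 dBFS is 20 dB over -27.4 dBFS; at 20:1 that becomes 1 dB over, giving -26.4 dBFS; +4 dB make-up → -22.4 dBFS.
Stage 2: -22.4 dBFS is 13.6 dB over -36 dBFS; at 2.5:1 that becomes 5.44 dB over, giving -30.56 dBFS.
Stage 3: -30.56 dBFS ≤ -3.8 dBFS, so stage 3 doesn't engage; output -30.56 dBFS.

-30.56 dBFS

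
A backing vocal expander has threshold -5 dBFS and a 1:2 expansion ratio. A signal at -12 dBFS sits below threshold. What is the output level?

-19 dBFS

Undershoot = (-5) − (-12) = 7 dB.
At 1:2, that expands to 14 dB under threshold.
Output = -5 − 14 = -19 dBFS.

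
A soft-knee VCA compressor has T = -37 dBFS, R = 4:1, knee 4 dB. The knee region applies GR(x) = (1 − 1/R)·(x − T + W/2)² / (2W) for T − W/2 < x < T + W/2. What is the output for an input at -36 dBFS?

-36.84375 dBFS

x − T + W/2 = -36 − (-37) + 2 = 3.
GR = (1 − 1/4) × 3² / 8 = 0.75 × 9 / 8 = 0.84375 dB.
Output = -36 − 0.84375 = -36.84375 dBFS.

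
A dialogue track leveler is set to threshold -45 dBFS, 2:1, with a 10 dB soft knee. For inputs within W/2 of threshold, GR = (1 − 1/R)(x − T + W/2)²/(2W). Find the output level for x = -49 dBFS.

x − T + W/2 = -49 − (-45) + 5 = 1.
GR = (1 − 1/2) × 1² / 20 = 0.5 × 1 / 20 = 0.025 dB.
Output = -49 − 0.025 = -49.025 dBFS.

-49.025 dBFS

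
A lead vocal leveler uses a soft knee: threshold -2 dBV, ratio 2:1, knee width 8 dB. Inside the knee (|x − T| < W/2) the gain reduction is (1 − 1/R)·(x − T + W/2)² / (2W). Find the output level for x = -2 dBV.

x − T + W/2 = -2 − (-2) + 4 = 4.
GR = (1 − 1/2) × 4² / 16 = 0.5 × 16 / 16 = 0.5 dB.
Output = -2 − 0.5 = -2.5 dBV.

-2.5 dBV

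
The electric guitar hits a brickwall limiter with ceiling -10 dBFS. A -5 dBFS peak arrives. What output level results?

A brickwall limiter is an ∞:1 compressor: any input above the ceiling is clamped to -10 dBFS.

-10 dBFS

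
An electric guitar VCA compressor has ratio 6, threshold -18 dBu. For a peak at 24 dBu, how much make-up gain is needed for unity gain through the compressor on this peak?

Overshoot 42 dB → 42/6 = 7 dB after compression, so the compressed level is -18 + 7 = -11 dBu.
Make-up = target − compressed = 24 − (-11) = 35 dB.

35 dB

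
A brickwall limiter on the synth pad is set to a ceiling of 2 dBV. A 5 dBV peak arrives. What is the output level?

2 dBV

A brickwall limiter is an ∞:1 compressor: any input above the ceiling is clamped to 2 dBV.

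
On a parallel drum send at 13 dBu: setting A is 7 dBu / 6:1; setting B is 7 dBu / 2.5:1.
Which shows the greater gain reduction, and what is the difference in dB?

A: overshoot 6 dB → output overshoot 1 dB → GR 5 dB.
B: overshoot 6 dB → output overshoot 2.4 dB → GR 3.6 dB.
A applies 1.4 dB more gain reduction.

A, by 1.4 dB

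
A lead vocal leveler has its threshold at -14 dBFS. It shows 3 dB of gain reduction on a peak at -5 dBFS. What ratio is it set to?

1.5:1

Input overshoot = -5 − (-14) = 9 dB.
Output overshoot = 9 − 3 = 6 dB.
Ratio = input overshoot / output overshoot = 9 / 6 = 1.5.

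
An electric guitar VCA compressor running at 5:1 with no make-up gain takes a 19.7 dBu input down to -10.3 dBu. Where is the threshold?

-17.8 dBu

Let T be the threshold. Output overshoot = (input overshoot)/R, so -10.3 − T = (19.7 − T)/5.
5·(-10.3 − T) = 19.7 − T → 4·T = -51.5 − 19.7 = -71.2.
T = -71.2/4 = -17.8 dBu.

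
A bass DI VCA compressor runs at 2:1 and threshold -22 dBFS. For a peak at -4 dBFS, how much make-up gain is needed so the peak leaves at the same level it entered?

9 dB

Overshoot 18 dB → 18/2 = 9 dB after compression, so the compressed level is -22 + 9 = -13 dBFS.
Make-up = target − compressed = -4 − (-13) = 9 dB.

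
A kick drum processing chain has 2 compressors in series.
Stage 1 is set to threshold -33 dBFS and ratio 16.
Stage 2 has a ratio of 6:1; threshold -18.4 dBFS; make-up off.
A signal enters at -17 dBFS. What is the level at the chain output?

Stage 1: 16 dB above -33 dBFS, reduced 16:1 to 1 dB above → -32 dBFS.
Stage 2: -32 dBFS is at or below the -18.4 dBFS threshold — no compression; output -32 dBFS.

-32 dBFS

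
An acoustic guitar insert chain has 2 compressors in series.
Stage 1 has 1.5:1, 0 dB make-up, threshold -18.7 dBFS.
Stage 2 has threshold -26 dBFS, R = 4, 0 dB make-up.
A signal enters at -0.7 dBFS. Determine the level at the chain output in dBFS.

Stage 1: overshoot 18 dB → 18/1.5 = 12 dB → -6.7 dBFS.
Stage 2: 19.3 dB above -26 dBFS, reduced 4:1 to 4.825 dB above → -21.175 dBFS.

-21.175 dBFS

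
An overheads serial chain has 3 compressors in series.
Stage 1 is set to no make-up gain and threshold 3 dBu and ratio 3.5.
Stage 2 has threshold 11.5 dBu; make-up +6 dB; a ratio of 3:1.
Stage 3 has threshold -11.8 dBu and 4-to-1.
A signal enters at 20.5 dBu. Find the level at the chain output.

-5.35 dBu

Stage 1: 17.5 dB above 3 dBu, reduced 3.5:1 to 5 dB above → 8 dBu.
Stage 2: below threshold (8 ≤ 11.5); passes unchanged; make-up brings it to 14 dBu.
Stage 3: overshoot 25.8 dB → 25.8/4 = 6.45 dB → -5.35 dBu.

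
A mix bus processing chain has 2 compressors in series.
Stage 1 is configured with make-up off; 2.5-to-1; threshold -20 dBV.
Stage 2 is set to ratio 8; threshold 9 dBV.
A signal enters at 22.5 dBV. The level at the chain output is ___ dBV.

Stage 1: 42.5 dB above -20 dBV, reduced 2.5:1 to 17 dB above → -3 dBV.
Stage 2: below threshold (-3 ≤ 9); passes unchanged; output -3 dBV.

-3 dBV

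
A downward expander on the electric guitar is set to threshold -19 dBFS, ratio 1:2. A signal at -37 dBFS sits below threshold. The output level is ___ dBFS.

The input is 18 dB below the -19 dBFS threshold.
A 1:2 expander multiplies undershoot by 2: 18 × 2 = 36 dB below threshold.
Output = -19 − 36 = -55 dBFS.

-55 dBFS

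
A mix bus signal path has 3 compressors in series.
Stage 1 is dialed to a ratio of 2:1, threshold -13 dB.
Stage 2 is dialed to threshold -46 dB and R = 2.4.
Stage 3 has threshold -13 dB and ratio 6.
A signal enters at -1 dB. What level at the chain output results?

-29.75 dB

Stage 1: overshoot 12 dB → 12/2 = 6 dB → -7 dB.
Stage 2: overshoot 39 dB → 39/2.4 = 16.25 dB → -29.75 dB.
Stage 3: -29.75 dB is at or below the -13 dB threshold — no compression; output -29.75 dB.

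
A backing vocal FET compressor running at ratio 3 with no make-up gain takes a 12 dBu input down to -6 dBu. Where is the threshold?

-15 dBu

Input is 27 dB above T (since output overshoot × R = input overshoot: (-6 − T)·3 = 12 − T gives T = -15 dBu).
Check: -15 + (12 − (-15))/3 = -15 + 9 = -6 dBu. ✓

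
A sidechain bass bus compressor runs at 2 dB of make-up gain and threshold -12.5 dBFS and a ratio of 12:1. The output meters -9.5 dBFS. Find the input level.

Remove make-up: -9.5 − 2 = -11.5 dBFS.
That's 1 dB above the -12.5 dBFS threshold.
Undo the ratio: input overshoot = 1 × 12 = 12 dB, giving input = -0.5 dBFS.

-0.5 dBFS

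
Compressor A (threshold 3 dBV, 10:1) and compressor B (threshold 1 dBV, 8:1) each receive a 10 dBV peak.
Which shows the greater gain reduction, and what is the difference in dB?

B, by 1.575 dB

A: GR = 7 − 7/10 = 6.3 dB.
B: GR = 9 − 9/8 = 7.875 dB.
B applies 1.575 dB more gain reduction.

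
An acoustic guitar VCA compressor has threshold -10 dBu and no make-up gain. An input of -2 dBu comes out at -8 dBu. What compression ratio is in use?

4:1

Input overshoot = -2 − (-10) = 8 dB; output overshoot = -8 − (-10) = 2 dB.
Ratio = 8 / 2 = 4.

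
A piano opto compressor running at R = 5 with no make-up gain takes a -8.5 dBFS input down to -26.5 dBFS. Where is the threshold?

-31 dBFS

Input is 22.5 dB above T (since output overshoot × R = input overshoot: (-26.5 − T)·5 = -8.5 − T gives T = -31 dBFS).
Check: -31 + (-8.5 − (-31))/5 = -31 + 4.5 = -26.5 dBFS. ✓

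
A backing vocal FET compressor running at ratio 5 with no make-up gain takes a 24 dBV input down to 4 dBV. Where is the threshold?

Gain reduction = 24 − 4 = 20 dB; output overshoot = GR / (R − 1) = 20 / 4 = 5 dB.
Threshold = output − output overshoot = 4 − 5 = -1 dBV.

-1 dBV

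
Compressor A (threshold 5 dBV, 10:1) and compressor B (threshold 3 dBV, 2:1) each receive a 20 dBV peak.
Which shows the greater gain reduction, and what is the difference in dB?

A, by 5 dB

A: 15 dB over, compressed to 1.5 dB over, so 13.5 dB of GR.
B: 17 dB over, compressed to 8.5 dB over, so 8.5 dB of GR.
A applies 5 dB more gain reduction.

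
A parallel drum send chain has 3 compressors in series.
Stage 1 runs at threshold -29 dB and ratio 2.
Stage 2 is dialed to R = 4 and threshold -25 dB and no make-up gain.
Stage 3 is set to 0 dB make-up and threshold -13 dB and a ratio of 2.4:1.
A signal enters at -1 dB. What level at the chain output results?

-22.5 dB

Stage 1: overshoot 28 dB → 28/2 = 14 dB → -15 dB.
Stage 2: -15 dB is 10 dB over -25 dB; at 4:1 that becomes 2.5 dB over, giving -22.5 dB.
Stage 3: -22.5 dB ≤ -13 dB, so stage 3 doesn't engage; output -22.5 dB.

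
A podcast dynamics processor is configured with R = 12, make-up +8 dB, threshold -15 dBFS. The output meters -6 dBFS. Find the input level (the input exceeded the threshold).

Before make-up, the level was -6 − 8 = -14 dBFS.
The compressed level sits -14 − (-15) = 1 dB over threshold.
Undo the ratio: input overshoot = 1 × 12 = 12 dB, giving input = -3 dBFS.

-3 dBFS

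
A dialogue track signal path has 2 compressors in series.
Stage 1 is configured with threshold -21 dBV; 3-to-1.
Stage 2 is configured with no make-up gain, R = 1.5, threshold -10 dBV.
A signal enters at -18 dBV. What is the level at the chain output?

Stage 1: -18 dBV is 3 dB over -21 dBV; at 3:1 that becomes 1 dB over, giving -20 dBV.
Stage 2: -20 dBV is at or below the -10 dBV threshold — no compression; output -20 dBV.

-20 dBV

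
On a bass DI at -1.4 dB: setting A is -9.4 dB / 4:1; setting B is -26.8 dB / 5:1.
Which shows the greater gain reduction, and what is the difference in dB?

A: GR = 8 − 8/4 = 6 dB.
B: GR = 25.4 − 25.4/5 = 20.32 dB.
B applies 14.32 dB more gain reduction.

B, by 14.32 dB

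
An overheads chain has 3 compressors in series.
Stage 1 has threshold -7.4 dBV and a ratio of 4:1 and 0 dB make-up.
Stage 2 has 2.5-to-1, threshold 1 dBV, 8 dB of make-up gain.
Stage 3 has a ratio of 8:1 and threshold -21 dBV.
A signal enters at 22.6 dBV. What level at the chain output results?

-17.3625 dBV

Stage 1: 30 dB above -7.4 dBV, reduced 4:1 to 7.5 dB above → 0.1 dBV.
Stage 2: 0.1 dBV is at or below the 1 dBV threshold — no compression; make-up brings it to 8.1 dBV.
Stage 3: 29.1 dB above -21 dBV, reduced 8:1 to 3.6375 dB above → -17.3625 dBV.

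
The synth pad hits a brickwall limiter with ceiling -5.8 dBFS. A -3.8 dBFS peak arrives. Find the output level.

-5.8 dBFS

The limiter clamps the peak to its -5.8 dBFS ceiling.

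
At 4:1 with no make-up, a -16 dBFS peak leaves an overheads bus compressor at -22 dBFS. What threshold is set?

-24 dBFS

Let T be the threshold. Output overshoot = (input overshoot)/R, so -22 − T = (-16 − T)/4.
4·(-22 − T) = -16 − T → 3·T = -88 − (-16) = -72.
T = -72/3 = -24 dBFS.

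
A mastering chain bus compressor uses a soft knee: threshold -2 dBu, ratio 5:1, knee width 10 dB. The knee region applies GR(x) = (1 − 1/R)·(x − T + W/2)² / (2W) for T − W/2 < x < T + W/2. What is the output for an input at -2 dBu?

-3 dBu

x − T + W/2 = -2 − (-2) + 5 = 5.
GR = (1 − 1/5) × 5² / 20 = 0.8 × 25 / 20 = 1 dB.
Output = -2 − 1 = -3 dBu.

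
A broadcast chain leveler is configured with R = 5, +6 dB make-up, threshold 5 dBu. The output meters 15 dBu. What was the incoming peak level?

Stripping the +6 dB make-up gives 9 dBu at the gain stage.
That's 4 dB above the 5 dBu threshold.
Before 5:1 compression the overshoot was 4 × 5 = 20 dB, so input = 5 + 20 = 25 dBu.

25 dBu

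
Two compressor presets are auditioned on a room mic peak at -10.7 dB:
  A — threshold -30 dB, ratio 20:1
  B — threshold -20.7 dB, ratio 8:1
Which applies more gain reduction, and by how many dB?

A: GR = 19.3 − 19.3/20 = 18.335 dB.
B: GR = 10 − 10/8 = 8.75 dB.
A reduces 9.585 dB more.

A, by 9.585 dB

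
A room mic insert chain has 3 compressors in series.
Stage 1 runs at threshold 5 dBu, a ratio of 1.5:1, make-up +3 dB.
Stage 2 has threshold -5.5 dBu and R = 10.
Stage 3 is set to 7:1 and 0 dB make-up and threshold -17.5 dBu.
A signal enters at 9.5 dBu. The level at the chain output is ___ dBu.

-15.55 dBu

Stage 1: 4.5 dB above 5 dBu, reduced 1.5:1 to 3 dB above → 8 dBu; +3 dB make-up → 11 dBu.
Stage 2: 16.5 dB above -5.5 dBu, reduced 10:1 to 1.65 dB above → -3.85 dBu.
Stage 3: overshoot 13.65 dB → 13.65/7 = 1.95 dB → -15.55 dBu.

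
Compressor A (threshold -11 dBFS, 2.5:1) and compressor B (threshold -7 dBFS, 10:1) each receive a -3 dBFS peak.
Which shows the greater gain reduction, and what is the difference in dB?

A: overshoot 8 dB → output overshoot 3.2 dB → GR 4.8 dB.
B: overshoot 4 dB → output overshoot 0.4 dB → GR 3.6 dB.
A applies 1.2 dB more gain reduction.

A, by 1.2 dB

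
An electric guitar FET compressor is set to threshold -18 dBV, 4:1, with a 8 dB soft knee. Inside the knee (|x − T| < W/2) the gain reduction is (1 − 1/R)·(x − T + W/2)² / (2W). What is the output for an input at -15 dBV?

x − T + W/2 = -15 − (-18) + 4 = 7.
GR = (1 − 1/4) × 7² / 16 = 0.75 × 49 / 16 = 2.296875 dB.
Output = -15 − 2.296875 = -17.296875 dBV.

-17.296875 dBV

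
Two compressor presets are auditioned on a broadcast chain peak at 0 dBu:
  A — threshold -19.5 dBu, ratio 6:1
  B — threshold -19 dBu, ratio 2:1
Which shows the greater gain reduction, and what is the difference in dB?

A, by 6.75 dB

A: GR = 19.5 − 19.5/6 = 16.25 dB.
B: GR = 19 − 19/2 = 9.5 dB.
A applies 6.75 dB more gain reduction.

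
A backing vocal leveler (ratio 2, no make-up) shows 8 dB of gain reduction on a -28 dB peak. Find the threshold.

-44 dB

Gain reduction = -28 − (-36) = 8 dB; output overshoot = GR / (R − 1) = 8 / 1 = 8 dB.
Threshold = output − output overshoot = -36 − 8 = -44 dB.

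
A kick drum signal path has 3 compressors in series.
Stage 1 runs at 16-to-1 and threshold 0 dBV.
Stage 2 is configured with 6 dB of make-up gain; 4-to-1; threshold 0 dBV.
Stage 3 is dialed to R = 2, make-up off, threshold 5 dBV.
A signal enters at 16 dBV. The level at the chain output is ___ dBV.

Stage 1: 16 dBV is 16 dB over 0 dBV; at 16:1 that becomes 1 dB over, giving 1 dBV.
Stage 2: 1 dBV is 1 dB over 0 dBV; at 4:1 that becomes 0.25 dB over, giving 0.25 dBV; +6 dB make-up → 6.25 dBV.
Stage 3: overshoot 1.25 dB → 1.25/2 = 0.625 dB → 5.625 dBV.

5.625 dBV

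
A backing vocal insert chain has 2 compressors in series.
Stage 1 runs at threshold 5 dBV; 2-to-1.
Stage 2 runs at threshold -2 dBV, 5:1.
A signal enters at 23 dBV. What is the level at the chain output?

Stage 1: 23 dBV is 18 dB over 5 dBV; at 2:1 that becomes 9 dB over, giving 14 dBV.
Stage 2: 14 dBV is 16 dB over -2 dBV; at 5:1 that becomes 3.2 dB over, giving 1.2 dBV.

1.2 dBV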